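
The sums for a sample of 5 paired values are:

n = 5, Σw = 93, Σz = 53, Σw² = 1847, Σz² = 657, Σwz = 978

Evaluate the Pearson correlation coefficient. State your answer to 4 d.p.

-0.0738

r = (nΣwz − ΣwΣz) / √[(nΣw² − (Σw)²)(nΣz² − (Σz)²)]
Numerator: 5×978 − 93×53 = -39
Denominator: √[(9235 − 8649)(3285 − 2809)] = √[586 × 476] = 528.1439
r = -39 / 528.1439 ≈ -0.0738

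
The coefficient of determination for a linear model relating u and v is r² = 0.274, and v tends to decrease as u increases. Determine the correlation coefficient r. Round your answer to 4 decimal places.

-0.5235

|r| = √0.274 = 0.5235
The association is negative, so r = −0.5235.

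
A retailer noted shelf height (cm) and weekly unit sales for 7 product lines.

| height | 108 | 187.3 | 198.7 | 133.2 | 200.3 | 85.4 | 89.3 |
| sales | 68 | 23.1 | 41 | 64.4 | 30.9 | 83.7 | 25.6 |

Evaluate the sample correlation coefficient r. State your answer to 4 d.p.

-0.5695

n = 7, Σx = 1002.2, Σy = 336.7, Σx² = 159356.96, Σy² = 19601.83, Σxy = 44018.74
nΣxy − ΣxΣy = 308131.18 − 337440.74 = -29309.56
nΣx² − (Σx)² = 1115498.72 − 1004404.84 = 111093.88; nΣy² − (Σy)² = 137212.81 − 113366.89 = 23845.92
r = -29309.56 / √(111093.88 × 23845.92) = -29309.56 / 51469.7559 ≈ -0.5695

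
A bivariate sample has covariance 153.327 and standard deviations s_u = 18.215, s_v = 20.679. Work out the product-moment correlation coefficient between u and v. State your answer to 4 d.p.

r = Cov(u,v) / (s_u · s_v) = 153.327 / (18.215 × 20.679)
  = 153.327 / 376.6680 ≈ 0.4071

0.4071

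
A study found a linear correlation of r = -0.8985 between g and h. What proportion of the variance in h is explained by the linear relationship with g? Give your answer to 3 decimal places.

0.807

r² = (-0.8985)² = 0.807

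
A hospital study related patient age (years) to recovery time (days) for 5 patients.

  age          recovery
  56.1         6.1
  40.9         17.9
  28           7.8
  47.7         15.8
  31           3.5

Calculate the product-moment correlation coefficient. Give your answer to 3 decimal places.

n = 5, Σx = 203.7, Σy = 51.1, Σx² = 8840.31, Σy² = 680.35, Σxy = 2154.88
nΣxy − ΣxΣy = 10774.4 − 10409.07 = 365.33
nΣx² − (Σx)² = 44201.55 − 41493.69 = 2707.86; nΣy² − (Σy)² = 3401.75 − 2611.21 = 790.54
r = 365.33 / √(2707.86 × 790.54) = 365.33 / 1463.1034 ≈ 0.250

0.250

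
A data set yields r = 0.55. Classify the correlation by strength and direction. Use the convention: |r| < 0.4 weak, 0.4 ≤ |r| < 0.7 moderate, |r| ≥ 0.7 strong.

r = 0.55 > 0 so the relationship is positive.
|r| = 0.55, which falls in the moderate range.

moderate positive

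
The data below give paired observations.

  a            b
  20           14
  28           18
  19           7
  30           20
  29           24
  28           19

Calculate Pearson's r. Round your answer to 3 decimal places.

0.894

n = 6, Σa = 154, Σb = 102, Σa² = 4070, Σb² = 1906, Σab = 2745
nΣab − ΣaΣb = 16470 − 15708 = 762
nΣa² − (Σa)² = 24420 − 23716 = 704; nΣb² − (Σb)² = 11436 − 10404 = 1032
r = 762 / √(704 × 1032) = 762 / 852.3661 ≈ 0.894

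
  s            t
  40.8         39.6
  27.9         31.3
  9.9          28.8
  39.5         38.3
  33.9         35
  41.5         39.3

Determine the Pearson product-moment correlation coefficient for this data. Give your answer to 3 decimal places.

0.944

n = 6, Σs = 193.5, Σt = 212.3, Σs² = 6972.77, Σt² = 7613.67, Σst = 7104.37
nΣst − ΣsΣt = 42626.22 − 41080.05 = 1546.17
nΣs² − (Σs)² = 41836.62 − 37442.25 = 4394.37; nΣt² − (Σt)² = 45682.02 − 45071.29 = 610.73
r = 1546.17 / √(4394.37 × 610.73) = 1546.17 / 1638.2227 ≈ 0.944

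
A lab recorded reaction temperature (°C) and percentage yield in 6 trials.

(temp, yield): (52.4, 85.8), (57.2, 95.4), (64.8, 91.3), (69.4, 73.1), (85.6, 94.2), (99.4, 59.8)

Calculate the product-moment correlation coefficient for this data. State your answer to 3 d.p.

n = 6, Σx = 428.8, Σy = 499.6, Σx² = 32240.72, Σy² = 42591.78, Σxy = 34949.82
nΣxy − ΣxΣy = 209698.92 − 214228.48 = -4529.56
nΣx² − (Σx)² = 193444.32 − 183869.44 = 9574.88; nΣy² − (Σy)² = 255550.68 − 249600.16 = 5950.52
r = -4529.56 / √(9574.88 × 5950.52) = -4529.56 / 7548.2127 ≈ -0.600

-0.600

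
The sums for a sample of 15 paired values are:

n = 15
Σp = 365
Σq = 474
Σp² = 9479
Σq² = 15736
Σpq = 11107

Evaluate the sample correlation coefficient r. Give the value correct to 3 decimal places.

-0.635

r = (nΣpq − ΣpΣq) / √[(nΣp² − (Σp)²)(nΣq² − (Σq)²)]
Numerator: 15×11107 − 365×474 = -6405
Denominator: √[(142185 − 133225)(236040 − 224676)] = √[8960 × 11364] = 10090.6610
r = -6405 / 10090.6610 ≈ -0.635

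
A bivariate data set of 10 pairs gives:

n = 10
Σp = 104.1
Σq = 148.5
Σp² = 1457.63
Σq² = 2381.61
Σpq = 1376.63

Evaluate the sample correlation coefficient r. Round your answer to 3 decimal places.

r = (nΣpq − ΣpΣq) / √[(nΣp² − (Σp)²)(nΣq² − (Σq)²)]
Numerator: 10×1376.63 − 104.1×148.5 = -1692.55
Denominator: √[(14576.3 − 10836.81)(23816.1 − 22052.25)] = √[3739.49 × 1763.85] = 2568.2483
r = -1692.55 / 2568.2483 ≈ -0.659

-0.659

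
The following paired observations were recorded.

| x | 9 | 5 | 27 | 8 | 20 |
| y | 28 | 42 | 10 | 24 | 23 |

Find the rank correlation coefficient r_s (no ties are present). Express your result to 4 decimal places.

Rank x: 3, 1, 5, 2, 4
Rank y: 4, 5, 1, 3, 2
d = rank(x) − rank(y): -1, -4, 4, -1, 2; Σd² = 38
ρ = 1 − 6Σd² / [n(n²−1)] = 1 − 6×38 / (5×24) = 1 − 228/120 ≈ -0.9000

-0.9000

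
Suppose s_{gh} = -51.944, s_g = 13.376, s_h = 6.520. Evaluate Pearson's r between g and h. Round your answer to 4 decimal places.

r = Cov(g,h) / (s_g · s_h) = -51.944 / (13.376 × 6.520)
  = -51.944 / 87.2115 ≈ -0.5956

-0.5956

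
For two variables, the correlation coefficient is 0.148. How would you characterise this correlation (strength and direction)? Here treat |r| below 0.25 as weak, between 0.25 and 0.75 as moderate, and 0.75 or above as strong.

weak positive

r = 0.148 > 0 so the relationship is positive.
|r| = 0.148, which falls in the weak range.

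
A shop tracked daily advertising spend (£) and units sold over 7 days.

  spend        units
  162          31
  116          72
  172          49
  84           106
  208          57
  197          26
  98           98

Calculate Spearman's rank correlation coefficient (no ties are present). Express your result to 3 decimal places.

Rank spend: 4, 3, 5, 1, 7, 6, 2
Rank units: 2, 5, 3, 7, 4, 1, 6
d = rank(spend) − rank(units): 2, -2, 2, -6, 3, 5, -4; Σd² = 98
ρ = 1 − 6Σd² / [n(n²−1)] = 1 − 6×98 / (7×48) = 1 − 588/336 ≈ -0.750

-0.750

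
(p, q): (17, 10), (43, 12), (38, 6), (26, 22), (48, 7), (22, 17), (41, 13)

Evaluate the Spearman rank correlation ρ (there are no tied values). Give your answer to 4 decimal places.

-0.3214

Rank p: 1, 6, 4, 3, 7, 2, 5
Rank q: 3, 4, 1, 7, 2, 6, 5
d = rank(p) − rank(q): -2, 2, 3, -4, 5, -4, 0; Σd² = 74
ρ = 1 − 6Σd² / [n(n²−1)] = 1 − 6×74 / (7×48) = 1 − 444/336 ≈ -0.3214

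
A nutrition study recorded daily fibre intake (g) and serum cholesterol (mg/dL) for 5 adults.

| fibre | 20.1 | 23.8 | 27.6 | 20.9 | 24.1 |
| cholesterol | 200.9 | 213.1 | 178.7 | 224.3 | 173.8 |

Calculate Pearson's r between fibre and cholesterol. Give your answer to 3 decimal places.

n = 5, Σx = 116.5, Σy = 990.8, Σx² = 2749.83, Σy² = 198223.04, Σxy = 22918.44
nΣxy − ΣxΣy = 114592.2 − 115428.2 = -836
nΣx² − (Σx)² = 13749.15 − 13572.25 = 176.9; nΣy² − (Σy)² = 991115.2 − 981684.64 = 9430.56
r = -836 / √(176.9 × 9430.56) = -836 / 1291.6137 ≈ -0.647

-0.647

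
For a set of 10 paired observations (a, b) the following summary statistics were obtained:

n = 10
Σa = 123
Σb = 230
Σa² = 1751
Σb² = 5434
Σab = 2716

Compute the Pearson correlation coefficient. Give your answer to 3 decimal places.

r = (nΣab − ΣaΣb) / √[(nΣa² − (Σa)²)(nΣb² − (Σb)²)]
Numerator: 10×2716 − 123×230 = -1130
Denominator: √[(17510 − 15129)(54340 − 52900)] = √[2381 × 1440] = 1851.6587
r = -1130 / 1851.6587 ≈ -0.610

-0.610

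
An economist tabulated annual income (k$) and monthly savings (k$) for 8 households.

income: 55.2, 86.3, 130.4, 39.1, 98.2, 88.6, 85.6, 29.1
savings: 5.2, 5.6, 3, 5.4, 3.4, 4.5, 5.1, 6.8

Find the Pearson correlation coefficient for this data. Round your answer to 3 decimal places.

n = 8, Σx = 612.5, Σy = 39, Σx² = 54695.07, Σy² = 200.62, Σxy = 2739.68
nΣxy − ΣxΣy = 21917.44 − 23887.5 = -1970.06
nΣx² − (Σx)² = 437560.56 − 375156.25 = 62404.31; nΣy² − (Σy)² = 1604.96 − 1521 = 83.96
r = -1970.06 / √(62404.31 × 83.96) = -1970.06 / 2288.9880 ≈ -0.861

-0.861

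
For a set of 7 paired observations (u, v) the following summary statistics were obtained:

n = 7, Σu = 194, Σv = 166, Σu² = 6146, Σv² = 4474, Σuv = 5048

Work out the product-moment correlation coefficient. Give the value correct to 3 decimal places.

r = (nΣuv − ΣuΣv) / √[(nΣu² − (Σu)²)(nΣv² − (Σv)²)]
Numerator: 7×5048 − 194×166 = 3132
Denominator: √[(43022 − 37636)(31318 − 27556)] = √[5386 × 3762] = 4501.3478
r = 3132 / 4501.3478 ≈ 0.696

0.696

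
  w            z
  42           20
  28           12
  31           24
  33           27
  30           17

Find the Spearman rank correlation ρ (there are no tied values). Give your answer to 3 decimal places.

0.700

Rank w: 5, 1, 3, 4, 2
Rank z: 3, 1, 4, 5, 2
d = rank(w) − rank(z): 2, 0, -1, -1, 0; Σd² = 6
ρ = 1 − 6Σd² / [n(n²−1)] = 1 − 6×6 / (5×24) = 1 − 36/120 ≈ 0.700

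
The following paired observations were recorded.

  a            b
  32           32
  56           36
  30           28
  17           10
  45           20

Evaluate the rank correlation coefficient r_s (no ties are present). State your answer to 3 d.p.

Rank a: 3, 5, 2, 1, 4
Rank b: 4, 5, 3, 1, 2
d = rank(a) − rank(b): -1, 0, -1, 0, 2; Σd² = 6
ρ = 1 − 6Σd² / [n(n²−1)] = 1 − 6×6 / (5×24) = 1 − 36/120 ≈ 0.700

0.700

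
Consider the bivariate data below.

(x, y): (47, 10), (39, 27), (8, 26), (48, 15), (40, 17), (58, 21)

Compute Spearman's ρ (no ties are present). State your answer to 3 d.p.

Rank x: 4, 2, 1, 5, 3, 6
Rank y: 1, 6, 5, 2, 3, 4
d = rank(x) − rank(y): 3, -4, -4, 3, 0, 2; Σd² = 54
ρ = 1 − 6Σd² / [n(n²−1)] = 1 − 6×54 / (6×35) = 1 − 324/210 ≈ -0.543

-0.543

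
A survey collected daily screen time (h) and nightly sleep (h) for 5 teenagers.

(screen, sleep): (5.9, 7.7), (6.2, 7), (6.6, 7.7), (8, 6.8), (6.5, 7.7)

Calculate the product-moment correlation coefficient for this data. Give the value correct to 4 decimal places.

n = 5, Σx = 33.2, Σy = 36.9, Σx² = 223.06, Σy² = 273.11, Σxy = 244.1
nΣxy − ΣxΣy = 1220.5 − 1225.08 = -4.58
nΣx² − (Σx)² = 1115.3 − 1102.24 = 13.06; nΣy² − (Σy)² = 1365.55 − 1361.61 = 3.94
r = -4.58 / √(13.06 × 3.94) = -4.58 / 7.1733 ≈ -0.6385

-0.6385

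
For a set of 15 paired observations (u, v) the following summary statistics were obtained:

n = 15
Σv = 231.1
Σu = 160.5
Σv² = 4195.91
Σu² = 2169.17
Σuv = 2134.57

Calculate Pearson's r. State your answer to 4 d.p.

-0.6312

r = (nΣuv − ΣuΣv) / √[(nΣu² − (Σu)²)(nΣv² − (Σv)²)]
Numerator: 15×2134.57 − 160.5×231.1 = -5073
Denominator: √[(32537.55 − 25760.25)(62938.65 − 53407.21)] = √[6777.3 × 9531.44] = 8037.2525
r = -5073 / 8037.2525 ≈ -0.6312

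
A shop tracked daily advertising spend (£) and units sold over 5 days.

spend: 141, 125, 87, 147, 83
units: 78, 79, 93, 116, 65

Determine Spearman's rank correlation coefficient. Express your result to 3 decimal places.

0.600

Rank spend: 4, 3, 2, 5, 1
Rank units: 2, 3, 4, 5, 1
d = rank(spend) − rank(units): 2, 0, -2, 0, 0; Σd² = 8
ρ = 1 − 6Σd² / [n(n²−1)] = 1 − 6×8 / (5×24) = 1 − 48/120 ≈ 0.600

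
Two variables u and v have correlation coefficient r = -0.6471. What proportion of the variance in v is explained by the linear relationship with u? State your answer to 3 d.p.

0.419

r² = (-0.6471)² = 0.419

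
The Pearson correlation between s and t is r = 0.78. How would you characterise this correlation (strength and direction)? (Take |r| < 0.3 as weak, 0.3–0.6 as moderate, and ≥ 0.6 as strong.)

strong positive

r = 0.78 > 0 so the relationship is positive.
|r| = 0.78, which falls in the strong range.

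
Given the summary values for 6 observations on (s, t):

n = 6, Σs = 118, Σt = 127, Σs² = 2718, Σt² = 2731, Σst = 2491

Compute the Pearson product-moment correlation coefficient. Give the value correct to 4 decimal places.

r = (nΣst − ΣsΣt) / √[(nΣs² − (Σs)²)(nΣt² − (Σt)²)]
Numerator: 6×2491 − 118×127 = -40
Denominator: √[(16308 − 13924)(16386 − 16129)] = √[2384 × 257] = 782.7439
r = -40 / 782.7439 ≈ -0.0511

-0.0511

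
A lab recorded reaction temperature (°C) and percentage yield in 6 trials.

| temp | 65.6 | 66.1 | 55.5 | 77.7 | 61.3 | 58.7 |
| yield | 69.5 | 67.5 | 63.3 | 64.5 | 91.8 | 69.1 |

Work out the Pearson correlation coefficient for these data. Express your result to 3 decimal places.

-0.194

n = 6, Σx = 384.9, Σy = 425.7, Σx² = 24993.49, Σy² = 30755.69, Σxy = 27229.26
nΣxy − ΣxΣy = 163375.56 − 163851.93 = -476.37
nΣx² − (Σx)² = 149960.94 − 148148.01 = 1812.93; nΣy² − (Σy)² = 184534.14 − 181220.49 = 3313.65
r = -476.37 / √(1812.93 × 3313.65) = -476.37 / 2451.0030 ≈ -0.194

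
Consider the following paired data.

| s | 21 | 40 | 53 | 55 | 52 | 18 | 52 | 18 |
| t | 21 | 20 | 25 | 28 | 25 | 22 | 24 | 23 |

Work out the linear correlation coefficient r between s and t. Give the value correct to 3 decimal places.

n = 8, Σs = 309, Σt = 188, Σs² = 13931, Σt² = 4464, Σst = 7464
nΣst − ΣsΣt = 59712 − 58092 = 1620
nΣs² − (Σs)² = 111448 − 95481 = 15967; nΣt² − (Σt)² = 35712 − 35344 = 368
r = 1620 / √(15967 × 368) = 1620 / 2424.0165 ≈ 0.668

0.668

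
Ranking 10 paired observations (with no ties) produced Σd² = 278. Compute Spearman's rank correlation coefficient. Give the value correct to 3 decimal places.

-0.685

ρ = 1 − 6Σd² / [n(n²−1)] = 1 − 6×278 / (10×99)
  = 1 − 1668/990 = 1 − 1.6848 ≈ -0.685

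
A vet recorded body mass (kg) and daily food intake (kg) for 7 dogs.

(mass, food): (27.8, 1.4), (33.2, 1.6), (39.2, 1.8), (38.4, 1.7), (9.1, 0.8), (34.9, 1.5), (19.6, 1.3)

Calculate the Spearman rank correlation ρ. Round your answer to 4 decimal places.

0.9643

Rank mass: 3, 4, 7, 6, 1, 5, 2
Rank food: 3, 5, 7, 6, 1, 4, 2
d = rank(mass) − rank(food): 0, -1, 0, 0, 0, 1, 0; Σd² = 2
ρ = 1 − 6Σd² / [n(n²−1)] = 1 − 6×2 / (7×48) = 1 − 12/336 ≈ 0.9643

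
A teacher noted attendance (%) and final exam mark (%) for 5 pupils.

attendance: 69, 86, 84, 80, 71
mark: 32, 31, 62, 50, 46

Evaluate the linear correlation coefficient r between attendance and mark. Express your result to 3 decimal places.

n = 5, Σx = 390, Σy = 221, Σx² = 30654, Σy² = 10445, Σxy = 17348
nΣxy − ΣxΣy = 86740 − 86190 = 550
nΣx² − (Σx)² = 153270 − 152100 = 1170; nΣy² − (Σy)² = 52225 − 48841 = 3384
r = 550 / √(1170 × 3384) = 550 / 1989.7940 ≈ 0.276

0.276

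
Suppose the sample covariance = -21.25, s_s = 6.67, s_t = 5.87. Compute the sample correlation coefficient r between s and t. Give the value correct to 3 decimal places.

-0.543

r = Cov(s,t) / (s_s · s_t) = -21.25 / (6.67 × 5.87)
  = -21.25 / 39.1529 ≈ -0.543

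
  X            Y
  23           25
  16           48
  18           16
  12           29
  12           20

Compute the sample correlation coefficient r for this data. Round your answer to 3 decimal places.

n = 5, ΣX = 81, ΣY = 138, ΣX² = 1397, ΣY² = 4426, ΣXY = 2219
nΣXY − ΣXΣY = 11095 − 11178 = -83
nΣX² − (ΣX)² = 6985 − 6561 = 424; nΣY² − (ΣY)² = 22130 − 19044 = 3086
r = -83 / √(424 × 3086) = -83 / 1143.8811 ≈ -0.073

-0.073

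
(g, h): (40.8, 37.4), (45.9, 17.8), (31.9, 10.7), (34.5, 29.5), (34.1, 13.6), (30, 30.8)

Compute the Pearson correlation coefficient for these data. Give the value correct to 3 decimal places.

0.090

n = 6, Σg = 217.2, Σh = 139.8, Σg² = 8042.12, Σh² = 3833.94, Σgh = 5089.78
nΣgh − ΣgΣh = 30538.68 − 30364.56 = 174.12
nΣg² − (Σg)² = 48252.72 − 47175.84 = 1076.88; nΣh² − (Σh)² = 23003.64 − 19544.04 = 3459.6
r = 174.12 / √(1076.88 × 3459.6) = 174.12 / 1930.1746 ≈ 0.090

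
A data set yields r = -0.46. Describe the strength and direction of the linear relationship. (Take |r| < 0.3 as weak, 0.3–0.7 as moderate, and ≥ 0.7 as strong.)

moderate negative

r = -0.46 < 0 so the relationship is negative.
|r| = 0.46, which falls in the moderate range.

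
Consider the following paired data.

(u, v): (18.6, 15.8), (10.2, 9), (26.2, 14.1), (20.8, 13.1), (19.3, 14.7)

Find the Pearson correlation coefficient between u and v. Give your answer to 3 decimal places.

0.708

n = 5, Σu = 95.1, Σv = 66.7, Σu² = 1941.57, Σv² = 917.15, Σuv = 1311.29
nΣuv − ΣuΣv = 6556.45 − 6343.17 = 213.28
nΣu² − (Σu)² = 9707.85 − 9044.01 = 663.84; nΣv² − (Σv)² = 4585.75 − 4448.89 = 136.86
r = 213.28 / √(663.84 × 136.86) = 213.28 / 301.4186 ≈ 0.708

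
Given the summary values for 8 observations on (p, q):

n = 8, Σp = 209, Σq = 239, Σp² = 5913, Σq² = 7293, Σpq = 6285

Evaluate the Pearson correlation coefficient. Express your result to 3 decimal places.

0.156

r = (nΣpq − ΣpΣq) / √[(nΣp² − (Σp)²)(nΣq² − (Σq)²)]
Numerator: 8×6285 − 209×239 = 329
Denominator: √[(47304 − 43681)(58344 − 57121)] = √[3623 × 1223] = 2104.9772
r = 329 / 2104.9772 ≈ 0.156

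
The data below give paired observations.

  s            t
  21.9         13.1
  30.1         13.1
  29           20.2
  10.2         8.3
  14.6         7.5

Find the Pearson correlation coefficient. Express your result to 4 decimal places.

n = 5, Σs = 105.8, Σt = 62.2, Σs² = 2543.82, Σt² = 876.4, Σst = 1461.16
nΣst − ΣsΣt = 7305.8 − 6580.76 = 725.04
nΣs² − (Σs)² = 12719.1 − 11193.64 = 1525.46; nΣt² − (Σt)² = 4382 − 3868.84 = 513.16
r = 725.04 / √(1525.46 × 513.16) = 725.04 / 884.7627 ≈ 0.8195

0.8195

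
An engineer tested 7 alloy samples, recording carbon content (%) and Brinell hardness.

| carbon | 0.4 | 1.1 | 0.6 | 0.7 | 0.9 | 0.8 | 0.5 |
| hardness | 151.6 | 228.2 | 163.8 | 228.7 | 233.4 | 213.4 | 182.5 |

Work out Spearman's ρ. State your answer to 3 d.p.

0.786

Rank carbon: 1, 7, 3, 4, 6, 5, 2
Rank hardness: 1, 5, 2, 6, 7, 4, 3
d = rank(carbon) − rank(hardness): 0, 2, 1, -2, -1, 1, -1; Σd² = 12
ρ = 1 − 6Σd² / [n(n²−1)] = 1 − 6×12 / (7×48) = 1 − 72/336 ≈ 0.786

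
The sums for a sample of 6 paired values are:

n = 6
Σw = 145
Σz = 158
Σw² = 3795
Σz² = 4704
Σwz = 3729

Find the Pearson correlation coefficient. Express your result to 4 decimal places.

-0.2247

r = (nΣwz − ΣwΣz) / √[(nΣw² − (Σw)²)(nΣz² − (Σz)²)]
Numerator: 6×3729 − 145×158 = -536
Denominator: √[(22770 − 21025)(28224 − 24964)] = √[1745 × 3260] = 2385.0996
r = -536 / 2385.0996 ≈ -0.2247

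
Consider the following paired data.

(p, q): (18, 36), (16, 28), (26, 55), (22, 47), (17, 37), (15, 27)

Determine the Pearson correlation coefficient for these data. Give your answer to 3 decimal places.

0.979

n = 6, Σp = 114, Σq = 230, Σp² = 2254, Σq² = 9412, Σpq = 4594
nΣpq − ΣpΣq = 27564 − 26220 = 1344
nΣp² − (Σp)² = 13524 − 12996 = 528; nΣq² − (Σq)² = 56472 − 52900 = 3572
r = 1344 / √(528 × 3572) = 1344 / 1373.3230 ≈ 0.979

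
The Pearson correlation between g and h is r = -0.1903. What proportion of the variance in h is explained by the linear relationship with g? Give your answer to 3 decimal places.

r² = (-0.1903)² = 0.036

0.036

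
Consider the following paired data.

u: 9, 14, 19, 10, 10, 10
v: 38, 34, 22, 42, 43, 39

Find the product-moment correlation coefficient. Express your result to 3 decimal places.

-0.944

n = 6, Σu = 72, Σv = 218, Σu² = 938, Σv² = 8218, Σuv = 2476
nΣuv − ΣuΣv = 14856 − 15696 = -840
nΣu² − (Σu)² = 5628 − 5184 = 444; nΣv² − (Σv)² = 49308 − 47524 = 1784
r = -840 / √(444 × 1784) = -840 / 889.9978 ≈ -0.944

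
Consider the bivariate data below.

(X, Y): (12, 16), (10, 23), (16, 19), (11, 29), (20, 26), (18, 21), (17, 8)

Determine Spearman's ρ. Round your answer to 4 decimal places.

Rank X: 3, 1, 4, 2, 7, 6, 5
Rank Y: 2, 5, 3, 7, 6, 4, 1
d = rank(X) − rank(Y): 1, -4, 1, -5, 1, 2, 4; Σd² = 64
ρ = 1 − 6Σd² / [n(n²−1)] = 1 − 6×64 / (7×48) = 1 − 384/336 ≈ -0.1429

-0.1429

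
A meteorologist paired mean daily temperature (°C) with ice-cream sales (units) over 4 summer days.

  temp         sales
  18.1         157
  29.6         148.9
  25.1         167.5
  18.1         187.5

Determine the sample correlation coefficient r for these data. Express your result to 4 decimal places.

n = 4, Σx = 90.9, Σy = 660.9, Σx² = 2161.39, Σy² = 110032.71, Σxy = 14847.14
nΣxy − ΣxΣy = 59388.56 − 60075.81 = -687.25
nΣx² − (Σx)² = 8645.56 − 8262.81 = 382.75; nΣy² − (Σy)² = 440130.84 − 436788.81 = 3342.03
r = -687.25 / √(382.75 × 3342.03) = -687.25 / 1131.0004 ≈ -0.6076

-0.6076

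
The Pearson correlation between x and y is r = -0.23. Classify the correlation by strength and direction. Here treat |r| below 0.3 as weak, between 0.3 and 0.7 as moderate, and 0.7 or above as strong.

r = -0.23 < 0 so the relationship is negative.
|r| = 0.23, which falls in the weak range.

weak negative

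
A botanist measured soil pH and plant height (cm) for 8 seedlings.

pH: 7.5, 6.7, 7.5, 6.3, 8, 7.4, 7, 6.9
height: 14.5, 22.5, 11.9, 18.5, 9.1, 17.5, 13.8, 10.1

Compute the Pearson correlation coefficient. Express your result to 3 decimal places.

-0.616

n = 8, Σx = 57.3, Σy = 117.9, Σx² = 412.45, Σy² = 1881.87, Σxy = 833.89
nΣxy − ΣxΣy = 6671.12 − 6755.67 = -84.55
nΣx² − (Σx)² = 3299.6 − 3283.29 = 16.31; nΣy² − (Σy)² = 15054.96 − 13900.41 = 1154.55
r = -84.55 / √(16.31 × 1154.55) = -84.55 / 137.2250 ≈ -0.616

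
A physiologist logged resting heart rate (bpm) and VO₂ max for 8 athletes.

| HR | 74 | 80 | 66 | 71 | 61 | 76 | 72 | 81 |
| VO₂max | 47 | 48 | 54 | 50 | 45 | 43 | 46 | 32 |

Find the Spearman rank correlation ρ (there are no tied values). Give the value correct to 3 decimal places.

-0.452

Rank HR: 5, 7, 2, 3, 1, 6, 4, 8
Rank VO₂max: 5, 6, 8, 7, 3, 2, 4, 1
d = rank(HR) − rank(VO₂max): 0, 1, -6, -4, -2, 4, 0, 7; Σd² = 122
ρ = 1 − 6Σd² / [n(n²−1)] = 1 − 6×122 / (8×63) = 1 − 732/504 ≈ -0.452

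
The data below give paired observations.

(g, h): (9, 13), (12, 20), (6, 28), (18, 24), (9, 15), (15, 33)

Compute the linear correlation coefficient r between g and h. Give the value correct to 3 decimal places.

0.339

n = 6, Σg = 69, Σh = 133, Σg² = 891, Σh² = 3243, Σgh = 1587
nΣgh − ΣgΣh = 9522 − 9177 = 345
nΣg² − (Σg)² = 5346 − 4761 = 585; nΣh² − (Σh)² = 19458 − 17689 = 1769
r = 345 / √(585 × 1769) = 345 / 1017.2831 ≈ 0.339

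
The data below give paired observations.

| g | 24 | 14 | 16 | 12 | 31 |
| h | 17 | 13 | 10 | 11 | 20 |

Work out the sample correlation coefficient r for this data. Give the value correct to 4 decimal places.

n = 5, Σg = 97, Σh = 71, Σg² = 2133, Σh² = 1079, Σgh = 1502
nΣgh − ΣgΣh = 7510 − 6887 = 623
nΣg² − (Σg)² = 10665 − 9409 = 1256; nΣh² − (Σh)² = 5395 − 5041 = 354
r = 623 / √(1256 × 354) = 623 / 666.8013 ≈ 0.9343

0.9343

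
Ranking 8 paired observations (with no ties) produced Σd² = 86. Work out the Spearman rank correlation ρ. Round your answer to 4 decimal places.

ρ = 1 − 6Σd² / [n(n²−1)] = 1 − 6×86 / (8×63)
  = 1 − 516/504 = 1 − 1.02381 ≈ -0.0238

-0.0238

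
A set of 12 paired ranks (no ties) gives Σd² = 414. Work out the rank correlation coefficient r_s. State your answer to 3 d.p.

-0.448

ρ = 1 − 6Σd² / [n(n²−1)] = 1 − 6×414 / (12×143)
  = 1 − 2484/1716 = 1 − 1.4476 ≈ -0.448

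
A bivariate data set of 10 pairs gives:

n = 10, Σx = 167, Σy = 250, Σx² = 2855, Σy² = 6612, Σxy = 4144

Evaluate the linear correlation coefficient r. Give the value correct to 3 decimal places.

-0.200

r = (nΣxy − ΣxΣy) / √[(nΣx² − (Σx)²)(nΣy² − (Σy)²)]
Numerator: 10×4144 − 167×250 = -310
Denominator: √[(28550 − 27889)(66120 − 62500)] = √[661 × 3620] = 1546.8743
r = -310 / 1546.8743 ≈ -0.200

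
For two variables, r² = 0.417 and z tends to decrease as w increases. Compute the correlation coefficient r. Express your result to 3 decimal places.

-0.646

|r| = √0.417 = 0.646
The association is negative, so r = −0.646.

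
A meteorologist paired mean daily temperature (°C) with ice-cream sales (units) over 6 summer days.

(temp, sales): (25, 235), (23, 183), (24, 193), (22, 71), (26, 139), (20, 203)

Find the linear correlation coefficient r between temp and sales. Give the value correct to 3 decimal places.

0.094

n = 6, Σx = 140, Σy = 1024, Σx² = 3290, Σy² = 191534, Σxy = 23952
nΣxy − ΣxΣy = 143712 − 143360 = 352
nΣx² − (Σx)² = 19740 − 19600 = 140; nΣy² − (Σy)² = 1149204 − 1048576 = 100628
r = 352 / √(140 × 100628) = 352 / 3753.3878 ≈ 0.094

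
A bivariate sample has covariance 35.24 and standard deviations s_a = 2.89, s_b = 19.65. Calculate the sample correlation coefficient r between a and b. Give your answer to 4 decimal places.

r = Cov(a,b) / (s_a · s_b) = 35.24 / (2.89 × 19.65)
  = 35.24 / 56.7885 ≈ 0.6205

0.6205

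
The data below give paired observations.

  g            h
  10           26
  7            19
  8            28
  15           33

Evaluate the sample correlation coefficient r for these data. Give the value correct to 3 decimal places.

n = 4, Σg = 40, Σh = 106, Σg² = 438, Σh² = 2910, Σgh = 1112
nΣgh − ΣgΣh = 4448 − 4240 = 208
nΣg² − (Σg)² = 1752 − 1600 = 152; nΣh² − (Σh)² = 11640 − 11236 = 404
r = 208 / √(152 × 404) = 208 / 247.8064 ≈ 0.839

0.839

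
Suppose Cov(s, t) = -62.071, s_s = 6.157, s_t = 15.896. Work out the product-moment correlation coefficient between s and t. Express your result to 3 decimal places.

-0.634

r = Cov(s,t) / (s_s · s_t) = -62.071 / (6.157 × 15.896)
  = -62.071 / 97.8717 ≈ -0.634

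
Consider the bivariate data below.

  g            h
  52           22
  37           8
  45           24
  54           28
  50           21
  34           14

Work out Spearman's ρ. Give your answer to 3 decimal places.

Rank g: 5, 2, 3, 6, 4, 1
Rank h: 4, 1, 5, 6, 3, 2
d = rank(g) − rank(h): 1, 1, -2, 0, 1, -1; Σd² = 8
ρ = 1 − 6Σd² / [n(n²−1)] = 1 − 6×8 / (6×35) = 1 − 48/210 ≈ 0.771

0.771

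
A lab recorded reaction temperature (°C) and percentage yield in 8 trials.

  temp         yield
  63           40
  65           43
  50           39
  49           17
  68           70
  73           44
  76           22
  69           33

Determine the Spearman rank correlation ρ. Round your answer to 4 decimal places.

Rank temp: 3, 4, 2, 1, 5, 7, 8, 6
Rank yield: 5, 6, 4, 1, 8, 7, 2, 3
d = rank(temp) − rank(yield): -2, -2, -2, 0, -3, 0, 6, 3; Σd² = 66
ρ = 1 − 6Σd² / [n(n²−1)] = 1 − 6×66 / (8×63) = 1 − 396/504 ≈ 0.2143

0.2143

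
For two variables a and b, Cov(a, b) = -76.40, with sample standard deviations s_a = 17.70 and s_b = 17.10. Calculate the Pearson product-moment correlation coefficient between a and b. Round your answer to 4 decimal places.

r = Cov(a,b) / (s_a · s_b) = -76.40 / (17.70 × 17.10)
  = -76.40 / 302.6700 ≈ -0.2524

-0.2524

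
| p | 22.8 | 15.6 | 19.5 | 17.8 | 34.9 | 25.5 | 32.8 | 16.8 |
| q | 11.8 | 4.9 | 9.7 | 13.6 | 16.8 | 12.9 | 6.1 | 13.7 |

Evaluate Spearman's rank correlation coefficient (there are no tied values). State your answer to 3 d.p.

0.262

Rank p: 5, 1, 4, 3, 8, 6, 7, 2
Rank q: 4, 1, 3, 6, 8, 5, 2, 7
d = rank(p) − rank(q): 1, 0, 1, -3, 0, 1, 5, -5; Σd² = 62
ρ = 1 − 6Σd² / [n(n²−1)] = 1 − 6×62 / (8×63) = 1 − 372/504 ≈ 0.262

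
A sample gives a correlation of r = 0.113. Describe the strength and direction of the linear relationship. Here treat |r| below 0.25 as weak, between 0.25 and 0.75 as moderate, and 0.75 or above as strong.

r = 0.113 > 0 so the relationship is positive.
|r| = 0.113, which falls in the weak range.

weak positive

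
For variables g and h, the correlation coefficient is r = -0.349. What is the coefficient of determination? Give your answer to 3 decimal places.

0.122

r² = (-0.349)² = 0.122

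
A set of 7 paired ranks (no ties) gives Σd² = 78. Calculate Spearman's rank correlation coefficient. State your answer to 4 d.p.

-0.3929

ρ = 1 − 6Σd² / [n(n²−1)] = 1 − 6×78 / (7×48)
  = 1 − 468/336 = 1 − 1.39286 ≈ -0.3929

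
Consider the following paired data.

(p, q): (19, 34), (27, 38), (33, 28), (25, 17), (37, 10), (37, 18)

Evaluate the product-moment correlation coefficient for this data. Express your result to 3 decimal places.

-0.622

n = 6, Σp = 178, Σq = 145, Σp² = 5542, Σq² = 4097, Σpq = 4057
nΣpq − ΣpΣq = 24342 − 25810 = -1468
nΣp² − (Σp)² = 33252 − 31684 = 1568; nΣq² − (Σq)² = 24582 − 21025 = 3557
r = -1468 / √(1568 × 3557) = -1468 / 2361.6469 ≈ -0.622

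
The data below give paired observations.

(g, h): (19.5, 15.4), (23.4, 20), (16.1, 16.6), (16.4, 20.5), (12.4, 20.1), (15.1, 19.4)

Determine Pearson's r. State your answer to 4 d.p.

n = 6, Σg = 102.9, Σh = 112, Σg² = 1837.75, Σh² = 2113.34, Σgh = 1913.94
nΣgh − ΣgΣh = 11483.64 − 11524.8 = -41.16
nΣg² − (Σg)² = 11026.5 − 10588.41 = 438.09; nΣh² − (Σh)² = 12680.04 − 12544 = 136.04
r = -41.16 / √(438.09 × 136.04) = -41.16 / 244.1265 ≈ -0.1686

-0.1686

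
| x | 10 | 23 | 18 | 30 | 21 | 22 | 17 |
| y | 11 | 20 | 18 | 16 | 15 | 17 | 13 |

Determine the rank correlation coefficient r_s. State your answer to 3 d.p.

0.643

Rank x: 1, 6, 3, 7, 4, 5, 2
Rank y: 1, 7, 6, 4, 3, 5, 2
d = rank(x) − rank(y): 0, -1, -3, 3, 1, 0, 0; Σd² = 20
ρ = 1 − 6Σd² / [n(n²−1)] = 1 − 6×20 / (7×48) = 1 − 120/336 ≈ 0.643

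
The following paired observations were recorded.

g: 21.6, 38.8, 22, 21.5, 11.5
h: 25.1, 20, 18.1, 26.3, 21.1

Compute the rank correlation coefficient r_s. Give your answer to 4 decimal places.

-0.6000

Rank g: 3, 5, 4, 2, 1
Rank h: 4, 2, 1, 5, 3
d = rank(g) − rank(h): -1, 3, 3, -3, -2; Σd² = 32
ρ = 1 − 6Σd² / [n(n²−1)] = 1 − 6×32 / (5×24) = 1 − 192/120 ≈ -0.6000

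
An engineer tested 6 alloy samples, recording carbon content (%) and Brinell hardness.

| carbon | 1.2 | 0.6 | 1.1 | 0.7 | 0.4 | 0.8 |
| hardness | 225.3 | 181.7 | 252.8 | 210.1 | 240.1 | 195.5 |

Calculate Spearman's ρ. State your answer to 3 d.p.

0.257

Rank carbon: 6, 2, 5, 3, 1, 4
Rank hardness: 4, 1, 6, 3, 5, 2
d = rank(carbon) − rank(hardness): 2, 1, -1, 0, -4, 2; Σd² = 26
ρ = 1 − 6Σd² / [n(n²−1)] = 1 − 6×26 / (6×35) = 1 − 156/210 ≈ 0.257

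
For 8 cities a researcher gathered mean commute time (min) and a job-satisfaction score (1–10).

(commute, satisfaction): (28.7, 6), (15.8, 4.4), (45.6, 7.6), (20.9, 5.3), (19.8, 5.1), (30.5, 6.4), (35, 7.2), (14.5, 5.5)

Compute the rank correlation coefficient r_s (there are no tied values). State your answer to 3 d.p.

Rank commute: 5, 2, 8, 4, 3, 6, 7, 1
Rank satisfaction: 5, 1, 8, 3, 2, 6, 7, 4
d = rank(commute) − rank(satisfaction): 0, 1, 0, 1, 1, 0, 0, -3; Σd² = 12
ρ = 1 − 6Σd² / [n(n²−1)] = 1 − 6×12 / (8×63) = 1 − 72/504 ≈ 0.857

0.857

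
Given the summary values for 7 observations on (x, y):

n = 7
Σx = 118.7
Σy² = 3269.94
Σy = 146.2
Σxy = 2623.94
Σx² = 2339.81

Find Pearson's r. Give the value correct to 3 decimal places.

0.544

r = (nΣxy − ΣxΣy) / √[(nΣx² − (Σx)²)(nΣy² − (Σy)²)]
Numerator: 7×2623.94 − 118.7×146.2 = 1013.64
Denominator: √[(16378.67 − 14089.69)(22889.58 − 21374.44)] = √[2288.98 × 1515.14] = 1862.2903
r = 1013.64 / 1862.2903 ≈ 0.544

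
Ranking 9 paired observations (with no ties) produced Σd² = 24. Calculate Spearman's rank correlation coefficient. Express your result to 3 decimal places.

ρ = 1 − 6Σd² / [n(n²−1)] = 1 − 6×24 / (9×80)
  = 1 − 144/720 = 1 − 0.2000 ≈ 0.800

0.800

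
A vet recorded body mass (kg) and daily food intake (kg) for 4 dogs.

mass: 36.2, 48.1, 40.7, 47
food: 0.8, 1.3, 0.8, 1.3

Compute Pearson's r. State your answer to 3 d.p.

0.941

n = 4, Σx = 172, Σy = 4.2, Σx² = 7489.54, Σy² = 4.66, Σxy = 185.15
nΣxy − ΣxΣy = 740.6 − 722.4 = 18.2
nΣx² − (Σx)² = 29958.16 − 29584 = 374.16; nΣy² − (Σy)² = 18.64 − 17.64 = 1
r = 18.2 / √(374.16 × 1) = 18.2 / 19.3432 ≈ 0.941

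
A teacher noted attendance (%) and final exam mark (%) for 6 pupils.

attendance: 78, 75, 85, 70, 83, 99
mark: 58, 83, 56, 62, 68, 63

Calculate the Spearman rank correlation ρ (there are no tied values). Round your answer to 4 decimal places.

-0.2000

Rank attendance: 3, 2, 5, 1, 4, 6
Rank mark: 2, 6, 1, 3, 5, 4
d = rank(attendance) − rank(mark): 1, -4, 4, -2, -1, 2; Σd² = 42
ρ = 1 − 6Σd² / [n(n²−1)] = 1 − 6×42 / (6×35) = 1 − 252/210 ≈ -0.2000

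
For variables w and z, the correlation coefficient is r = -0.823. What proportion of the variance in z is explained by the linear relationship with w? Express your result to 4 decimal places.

0.6773

r² = (-0.823)² = 0.6773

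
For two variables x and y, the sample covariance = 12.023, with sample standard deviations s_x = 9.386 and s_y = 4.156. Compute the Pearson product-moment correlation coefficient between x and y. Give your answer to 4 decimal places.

0.3082

r = Cov(x,y) / (s_x · s_y) = 12.023 / (9.386 × 4.156)
  = 12.023 / 39.0082 ≈ 0.3082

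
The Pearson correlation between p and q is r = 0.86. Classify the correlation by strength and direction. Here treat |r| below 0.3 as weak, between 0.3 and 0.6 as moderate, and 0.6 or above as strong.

r = 0.86 > 0 so the relationship is positive.
|r| = 0.86, which falls in the strong range.

strong positive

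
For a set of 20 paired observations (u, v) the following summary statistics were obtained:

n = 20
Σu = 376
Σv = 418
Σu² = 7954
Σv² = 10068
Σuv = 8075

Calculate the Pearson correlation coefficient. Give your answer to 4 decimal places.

r = (nΣuv − ΣuΣv) / √[(nΣu² − (Σu)²)(nΣv² − (Σv)²)]
Numerator: 20×8075 − 376×418 = 4332
Denominator: √[(159080 − 141376)(201360 − 174724)] = √[17704 × 26636] = 21715.5185
r = 4332 / 21715.5185 ≈ 0.1995

0.1995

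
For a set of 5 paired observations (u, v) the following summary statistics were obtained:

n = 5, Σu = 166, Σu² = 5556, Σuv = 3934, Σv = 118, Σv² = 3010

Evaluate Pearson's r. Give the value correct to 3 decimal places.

r = (nΣuv − ΣuΣv) / √[(nΣu² − (Σu)²)(nΣv² − (Σv)²)]
Numerator: 5×3934 − 166×118 = 82
Denominator: √[(27780 − 27556)(15050 − 13924)] = √[224 × 1126] = 502.2191
r = 82 / 502.2191 ≈ 0.163

0.163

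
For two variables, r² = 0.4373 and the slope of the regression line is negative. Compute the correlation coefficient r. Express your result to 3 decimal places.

-0.661

|r| = √0.4373 = 0.661
The association is negative, so r = −0.661.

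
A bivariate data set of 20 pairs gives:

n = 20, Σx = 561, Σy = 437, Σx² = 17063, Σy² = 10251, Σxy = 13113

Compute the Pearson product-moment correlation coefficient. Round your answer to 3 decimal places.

0.886

r = (nΣxy − ΣxΣy) / √[(nΣx² − (Σx)²)(nΣy² − (Σy)²)]
Numerator: 20×13113 − 561×437 = 17103
Denominator: √[(341260 − 314721)(205020 − 190969)] = √[26539 × 14051] = 19310.6056
r = 17103 / 19310.6056 ≈ 0.886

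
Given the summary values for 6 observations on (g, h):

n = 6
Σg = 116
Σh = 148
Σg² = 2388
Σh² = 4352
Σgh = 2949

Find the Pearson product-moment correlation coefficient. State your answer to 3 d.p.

r = (nΣgh − ΣgΣh) / √[(nΣg² − (Σg)²)(nΣh² − (Σh)²)]
Numerator: 6×2949 − 116×148 = 526
Denominator: √[(14328 − 13456)(26112 − 21904)] = √[872 × 4208] = 1915.5615
r = 526 / 1915.5615 ≈ 0.275

0.275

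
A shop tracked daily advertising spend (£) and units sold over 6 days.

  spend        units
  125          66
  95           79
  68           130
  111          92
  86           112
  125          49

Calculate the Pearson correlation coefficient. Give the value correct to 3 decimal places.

n = 6, Σx = 610, Σy = 528, Σx² = 64616, Σy² = 50906, Σxy = 50564
nΣxy − ΣxΣy = 303384 − 322080 = -18696
nΣx² − (Σx)² = 387696 − 372100 = 15596; nΣy² − (Σy)² = 305436 − 278784 = 26652
r = -18696 / √(15596 × 26652) = -18696 / 20387.8540 ≈ -0.917

-0.917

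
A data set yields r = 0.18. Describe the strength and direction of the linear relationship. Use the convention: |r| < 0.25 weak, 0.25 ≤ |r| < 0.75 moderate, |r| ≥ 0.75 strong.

weak positive

r = 0.18 > 0 so the relationship is positive.
|r| = 0.18, which falls in the weak range.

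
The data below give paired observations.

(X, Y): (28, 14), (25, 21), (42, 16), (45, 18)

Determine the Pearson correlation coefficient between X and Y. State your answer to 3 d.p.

n = 4, ΣX = 140, ΣY = 69, ΣX² = 5198, ΣY² = 1217, ΣXY = 2399
nΣXY − ΣXΣY = 9596 − 9660 = -64
nΣX² − (ΣX)² = 20792 − 19600 = 1192; nΣY² − (ΣY)² = 4868 − 4761 = 107
r = -64 / √(1192 × 107) = -64 / 357.1330 ≈ -0.179

-0.179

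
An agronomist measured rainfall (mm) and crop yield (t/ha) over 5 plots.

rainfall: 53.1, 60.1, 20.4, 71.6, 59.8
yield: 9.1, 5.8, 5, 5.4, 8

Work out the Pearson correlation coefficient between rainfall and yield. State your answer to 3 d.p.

0.244

n = 5, Σx = 265, Σy = 33.3, Σx² = 15550.38, Σy² = 234.61, Σxy = 1798.83
nΣxy − ΣxΣy = 8994.15 − 8824.5 = 169.65
nΣx² − (Σx)² = 77751.9 − 70225 = 7526.9; nΣy² − (Σy)² = 1173.05 − 1108.89 = 64.16
r = 169.65 / √(7526.9 × 64.16) = 169.65 / 694.9287 ≈ 0.244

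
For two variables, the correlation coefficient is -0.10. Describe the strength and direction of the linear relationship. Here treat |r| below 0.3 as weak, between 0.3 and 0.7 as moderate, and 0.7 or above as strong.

r = -0.10 < 0 so the relationship is negative.
|r| = 0.10, which falls in the weak range.

weak negative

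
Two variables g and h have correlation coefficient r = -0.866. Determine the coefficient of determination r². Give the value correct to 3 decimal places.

r² = (-0.866)² = 0.750

0.750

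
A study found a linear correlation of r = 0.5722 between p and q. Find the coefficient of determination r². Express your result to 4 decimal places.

0.3274

r² = (0.5722)² = 0.3274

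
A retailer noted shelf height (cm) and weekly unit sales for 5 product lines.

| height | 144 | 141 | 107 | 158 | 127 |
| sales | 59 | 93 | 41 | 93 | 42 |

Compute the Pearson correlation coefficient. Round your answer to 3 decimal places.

0.802

n = 5, Σx = 677, Σy = 328, Σx² = 93159, Σy² = 24224, Σxy = 46024
nΣxy − ΣxΣy = 230120 − 222056 = 8064
nΣx² − (Σx)² = 465795 − 458329 = 7466; nΣy² − (Σy)² = 121120 − 107584 = 13536
r = 8064 / √(7466 × 13536) = 8064 / 10052.8491 ≈ 0.802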